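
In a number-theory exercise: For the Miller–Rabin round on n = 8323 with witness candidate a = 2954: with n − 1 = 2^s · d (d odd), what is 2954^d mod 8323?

371

n − 1 = 8322 = 2^1 · 4161, so s = 1 and d = 4161.
Repeated squaring mod 8323: 2954^1 ≡ 2954, 2954^2 ≡ 3612, 2954^4 ≡ 4403, 2954^8 ≡ 2142, 2954^16 ≡ 2191, 2954^32 ≡ 6433, 2954^64 ≡ 1533, 2954^128 ≡ 3003, 2954^256 ≡ 4200, 2954^512 ≡ 3563, 2954^1024 ≡ 2394, 2954^2048 ≡ 5012, 2954^4096 ≡ 1330.
4161 = 4096 + 64 + 1, so 2954^4161 ≡ 1330·1533·2954 ≡ 371 (mod 8323).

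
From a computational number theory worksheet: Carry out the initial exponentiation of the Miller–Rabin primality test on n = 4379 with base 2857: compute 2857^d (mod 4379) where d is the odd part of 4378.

3635

n − 1 = 4378 = 2^1 · 2189, so s = 1 and d = 2189.
Repeated squaring mod 4379: 2857^1 ≡ 2857, 2857^2 ≡ 4372, 2857^4 ≡ 49, 2857^8 ≡ 2401, 2857^16 ≡ 2037, 2857^32 ≡ 2456, 2857^64 ≡ 2053, 2857^128 ≡ 2211, 2857^256 ≡ 1557, 2857^512 ≡ 2662, 2857^1024 ≡ 1022, 2857^2048 ≡ 2282.
2189 = 2048 + 128 + 8 + 4 + 1, so 2857^2189 ≡ 2282·2211·2401·49·2857 ≡ 3635 (mod 4379).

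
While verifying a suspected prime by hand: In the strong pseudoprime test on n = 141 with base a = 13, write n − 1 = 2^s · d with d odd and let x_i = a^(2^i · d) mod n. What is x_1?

n − 1 = 140 = 2^2 · 35, so s = 2 and d = 35.
x_0 = 13^35 mod 141 = 85.
x_1 = 85^2 mod 141 = 34.

34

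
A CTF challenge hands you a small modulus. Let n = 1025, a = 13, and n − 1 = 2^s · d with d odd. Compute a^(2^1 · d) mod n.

n − 1 = 1024 = 2^10 · 1, so s = 10 and d = 1.
x_0 = 13^1 mod 1025 = 13.
x_1 = 13^2 mod 1025 = 169.

169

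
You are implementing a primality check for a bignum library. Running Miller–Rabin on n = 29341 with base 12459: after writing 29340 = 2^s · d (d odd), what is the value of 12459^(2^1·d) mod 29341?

n − 1 = 29340 = 2^2 · 7335, so s = 2 and d = 7335.
x_0 = 12459^7335 mod 29341 = 9212.
x_1 = 9212^2 mod 29341 = 6772.

6772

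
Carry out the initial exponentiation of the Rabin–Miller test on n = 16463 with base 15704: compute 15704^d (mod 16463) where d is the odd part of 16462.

n − 1 = 16462 = 2^1 · 8231, so s = 1 and d = 8231.
15704^8231 mod 16463 = 6208.

6208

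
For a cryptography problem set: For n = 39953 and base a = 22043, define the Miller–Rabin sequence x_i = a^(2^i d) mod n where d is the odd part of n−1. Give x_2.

1

n − 1 = 39952 = 2^4 · 2497, so s = 4 and d = 2497.
x_0 = 22043^2497 mod 39953 = 1.
x_1 = 1^2 mod 39953 = 1.
x_2 = 1^2 mod 39953 = 1.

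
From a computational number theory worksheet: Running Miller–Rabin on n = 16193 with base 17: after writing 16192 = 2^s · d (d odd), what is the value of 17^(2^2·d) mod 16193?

n − 1 = 16192 = 2^6 · 253, so s = 6 and d = 253.
x_0 = 17^253 mod 16193 = 10243.
x_1 = 10243^2 mod 16193 = 4602.
x_2 = 4602^2 mod 16193 = 14153.

14153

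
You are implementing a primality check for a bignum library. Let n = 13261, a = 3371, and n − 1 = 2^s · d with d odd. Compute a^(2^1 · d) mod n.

n − 1 = 13260 = 2^2 · 3315, so s = 2 and d = 3315.
x_0 = 3371^3315 mod 13261 = 3338.
x_1 = 3338^2 mod 13261 = 3004.

3004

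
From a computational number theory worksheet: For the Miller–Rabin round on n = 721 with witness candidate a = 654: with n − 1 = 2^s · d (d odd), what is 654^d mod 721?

538

n − 1 = 720 = 2^4 · 45, so s = 4 and d = 45.
By repeated squaring, 654^45 ≡ 538 (mod 721).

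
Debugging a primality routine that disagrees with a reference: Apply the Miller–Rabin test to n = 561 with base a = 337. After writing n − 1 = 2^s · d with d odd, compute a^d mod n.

109

n − 1 = 560 = 2^4 · 35, so s = 4 and d = 35.
337^35 mod 561 = 109.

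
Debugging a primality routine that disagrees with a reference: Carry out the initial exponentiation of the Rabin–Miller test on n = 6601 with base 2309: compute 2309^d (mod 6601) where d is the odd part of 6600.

n − 1 = 6600 = 2^3 · 825, so s = 3 and d = 825.
2309^825 mod 6601 = 3037.

3037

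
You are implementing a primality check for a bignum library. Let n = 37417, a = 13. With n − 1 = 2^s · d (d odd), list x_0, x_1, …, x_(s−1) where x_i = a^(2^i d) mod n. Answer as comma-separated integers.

n − 1 = 37416 = 2^3 · 4677, so s = 3 and d = 4677.
x_0 = 13^4677 mod 37417 = 19801.
x_1 = 19801^2 mod 37417 = 24275.
x_2 = 24275^2 mod 37417 = 32709.

19801, 24275, 32709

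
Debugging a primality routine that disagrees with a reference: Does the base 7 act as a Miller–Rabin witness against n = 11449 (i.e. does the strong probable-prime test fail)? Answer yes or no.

yes

n − 1 = 11448 = 2^3 · 1431, so s = 3 and d = 1431.
x_0 = 7^1431 mod 11449 = 5135.
x_0 is neither 1 nor 11448, so continue squaring.
x_1 = 5135^2 mod 11449 = 1178.
x_2 = 1178^2 mod 11449 = 2355.
Reached i = s−1 = 2 without hitting −1: 7 is a Miller–Rabin witness and 11449 is composite.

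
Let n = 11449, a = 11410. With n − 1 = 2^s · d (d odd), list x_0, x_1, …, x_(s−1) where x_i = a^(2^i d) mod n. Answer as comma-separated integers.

1711, 8026, 4602

n − 1 = 11448 = 2^3 · 1431, so s = 3 and d = 1431.
x_0 = 11410^1431 mod 11449 = 1711.
x_1 = 1711^2 mod 11449 = 8026.
x_2 = 8026^2 mod 11449 = 4602.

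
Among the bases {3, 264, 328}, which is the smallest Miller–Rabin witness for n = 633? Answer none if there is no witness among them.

n − 1 = 632 = 2^3 · 79, so s = 3 and d = 79.
Base 3: x_0 = 3^79 mod 633 = 366. x_0 is neither 1 nor 632, so continue squaring. x_1 = 366^2 mod 633 = 393. x_2 = 393^2 mod 633 = 630. Reached i = s−1 = 2 without hitting −1: 3 is a Miller–Rabin witness and 633 is composite.
Base 264: x_0 = 264^79 mod 633 = 270. x_0 is neither 1 nor 632, so continue squaring. x_1 = 270^2 mod 633 = 105. x_2 = 105^2 mod 633 = 264. Reached i = s−1 = 2 without hitting −1: 264 is a Miller–Rabin witness and 633 is composite.
Base 328: x_0 = 328^79 mod 633 = 601. x_0 is neither 1 nor 632, so continue squaring. x_1 = 601^2 mod 633 = 391. x_2 = 391^2 mod 633 = 328. Reached i = s−1 = 2 without hitting −1: 328 is a Miller–Rabin witness and 633 is composite.
The smallest witness among the given bases is 3.

3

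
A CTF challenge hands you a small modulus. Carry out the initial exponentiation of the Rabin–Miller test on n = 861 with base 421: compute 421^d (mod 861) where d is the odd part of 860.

232

n − 1 = 860 = 2^2 · 215, so s = 2 and d = 215.
Repeated squaring mod 861: 421^1 ≡ 421, 421^2 ≡ 736, 421^4 ≡ 127, 421^8 ≡ 631, 421^16 ≡ 379, 421^32 ≡ 715, 421^64 ≡ 652, 421^128 ≡ 631.
215 = 128 + 64 + 16 + 4 + 2 + 1, so 421^215 ≡ 631·652·379·127·736·421 ≡ 232 (mod 861).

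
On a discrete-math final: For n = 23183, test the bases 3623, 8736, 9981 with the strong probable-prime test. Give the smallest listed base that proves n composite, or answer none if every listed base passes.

3623

n − 1 = 23182 = 2^1 · 11591, so s = 1 and d = 11591.
Base 3623: x_0 = 3623^11591 mod 23183 = 6648. x_0 ∉ {1, 23182} and s = 1, so 3623 is a Miller–Rabin witness and 23183 is composite.
Base 8736: x_0 = 8736^11591 mod 23183 = 18026. x_0 ∉ {1, 23182} and s = 1, so 8736 is a Miller–Rabin witness and 23183 is composite.
Base 9981: x_0 = 9981^11591 mod 23183 = 2481. x_0 ∉ {1, 23182} and s = 1, so 9981 is a Miller–Rabin witness and 23183 is composite.
The smallest witness among the given bases is 3623.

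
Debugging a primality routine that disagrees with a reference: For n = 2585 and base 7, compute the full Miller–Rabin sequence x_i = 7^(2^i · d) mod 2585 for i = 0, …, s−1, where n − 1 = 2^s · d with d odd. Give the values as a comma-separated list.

618, 1929, 1226

n − 1 = 2584 = 2^3 · 323, so s = 3 and d = 323.
x_0 = 7^323 mod 2585 = 618.
x_1 = 618^2 mod 2585 = 1929.
x_2 = 1929^2 mod 2585 = 1226.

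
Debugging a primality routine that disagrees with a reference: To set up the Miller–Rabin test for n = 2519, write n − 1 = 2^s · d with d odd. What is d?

Halving: 2518 → 1259; 1259 is odd.
So 2518 = 2^1 · 1259.

1259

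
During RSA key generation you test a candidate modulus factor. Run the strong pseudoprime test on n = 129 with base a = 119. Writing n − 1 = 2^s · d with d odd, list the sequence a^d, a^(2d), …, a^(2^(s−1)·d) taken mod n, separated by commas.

119, 100, 67, 103, 31, 58, 10

n − 1 = 128 = 2^7 · 1, so s = 7 and d = 1.
x_0 = 119^1 mod 129 = 119.
x_1 = 119^2 mod 129 = 100.
x_2 = 100^2 mod 129 = 67.
x_3 = 67^2 mod 129 = 103.
x_4 = 103^2 mod 129 = 31.
x_5 = 31^2 mod 129 = 58.
x_6 = 58^2 mod 129 = 10.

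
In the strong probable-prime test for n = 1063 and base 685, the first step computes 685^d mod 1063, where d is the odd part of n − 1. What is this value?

1

n − 1 = 1062 = 2^1 · 531, so s = 1 and d = 531.
Repeated squaring mod 1063: 685^1 ≡ 685, 685^2 ≡ 442, 685^4 ≡ 835, 685^8 ≡ 960, 685^16 ≡ 1042, 685^32 ≡ 441, 685^64 ≡ 1015, 685^128 ≡ 178, 685^256 ≡ 857, 685^512 ≡ 979.
531 = 512 + 16 + 2 + 1, so 685^531 ≡ 979·1042·442·685 ≡ 1 (mod 1063).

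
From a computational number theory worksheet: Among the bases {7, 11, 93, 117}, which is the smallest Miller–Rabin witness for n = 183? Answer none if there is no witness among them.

7

n − 1 = 182 = 2^1 · 91, so s = 1 and d = 91.
Base 7: x_0 = 7^91 mod 183 = 115. x_0 ∉ {1, 182} and s = 1, so 7 is a Miller–Rabin witness and 183 is composite.
Base 11: x_0 = 11^91 mod 183 = 50. x_0 ∉ {1, 182} and s = 1, so 11 is a Miller–Rabin witness and 183 is composite.
Base 93: x_0 = 93^91 mod 183 = 90. x_0 ∉ {1, 182} and s = 1, so 93 is a Miller–Rabin witness and 183 is composite.
Base 117: x_0 = 117^91 mod 183 = 117. x_0 ∉ {1, 182} and s = 1, so 117 is a Miller–Rabin witness and 183 is composite.
The smallest witness among the given bases is 7.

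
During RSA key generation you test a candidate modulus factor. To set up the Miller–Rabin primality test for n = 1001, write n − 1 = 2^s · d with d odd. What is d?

125

Halving: 1000 → 500 → 250 → 125; 125 is odd.
So 1000 = 2^3 · 125.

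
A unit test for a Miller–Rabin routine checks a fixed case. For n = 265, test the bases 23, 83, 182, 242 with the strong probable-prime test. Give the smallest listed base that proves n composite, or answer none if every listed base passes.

none

n − 1 = 264 = 2^3 · 33, so s = 3 and d = 33.
Base 23: x_0 = 23^33 mod 265 = 23. x_0 is neither 1 nor 264, so continue squaring. x_1 = 23^2 mod 265 = 264. x_1 ≡ −1, so 23 is not a witness.
Base 83: x_0 = 83^33 mod 265 = 83. x_0 is neither 1 nor 264, so continue squaring. x_1 = 83^2 mod 265 = 264. x_1 ≡ −1, so 83 is not a witness.
Base 182: x_0 = 182^33 mod 265 = 182. x_0 is neither 1 nor 264, so continue squaring. x_1 = 182^2 mod 265 = 264. x_1 ≡ −1, so 182 is not a witness.
Base 242: x_0 = 242^33 mod 265 = 242. x_0 is neither 1 nor 264, so continue squaring. x_1 = 242^2 mod 265 = 264. x_1 ≡ −1, so 242 is not a witness.
No listed base is a witness for 265.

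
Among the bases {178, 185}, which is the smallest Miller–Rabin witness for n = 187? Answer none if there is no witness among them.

n − 1 = 186 = 2^1 · 93, so s = 1 and d = 93.
Base 178: x_0 = 178^93 mod 187 = 162. x_0 ∉ {1, 186} and s = 1, so 178 is a Miller–Rabin witness and 187 is composite.
Base 185: x_0 = 185^93 mod 187 = 36. x_0 ∉ {1, 186} and s = 1, so 185 is a Miller–Rabin witness and 187 is composite.
The smallest witness among the given bases is 178.

178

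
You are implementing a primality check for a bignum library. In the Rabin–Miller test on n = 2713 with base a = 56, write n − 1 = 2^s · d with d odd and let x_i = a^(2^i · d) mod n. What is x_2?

n − 1 = 2712 = 2^3 · 339, so s = 3 and d = 339.
x_0 = 56^339 mod 2713 = 1.
x_1 = 1^2 mod 2713 = 1.
x_2 = 1^2 mod 2713 = 1.

1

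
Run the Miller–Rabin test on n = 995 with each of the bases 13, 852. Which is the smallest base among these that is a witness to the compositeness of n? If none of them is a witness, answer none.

n − 1 = 994 = 2^1 · 497, so s = 1 and d = 497.
Base 13: x_0 = 13^497 mod 995 = 368. x_0 ∉ {1, 994} and s = 1, so 13 is a Miller–Rabin witness and 995 is composite.
Base 852: x_0 = 852^497 mod 995 = 947. x_0 ∉ {1, 994} and s = 1, so 852 is a Miller–Rabin witness and 995 is composite.
The smallest witness among the given bases is 13.

13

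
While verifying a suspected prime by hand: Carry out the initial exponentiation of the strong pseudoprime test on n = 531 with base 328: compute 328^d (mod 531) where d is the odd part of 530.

274

n − 1 = 530 = 2^1 · 265, so s = 1 and d = 265.
328^265 mod 531 = 274.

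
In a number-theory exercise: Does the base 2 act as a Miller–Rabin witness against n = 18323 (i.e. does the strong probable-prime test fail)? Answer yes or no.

yes

n − 1 = 18322 = 2^1 · 9161, so s = 1 and d = 9161.
Repeated squaring mod 18323: 2^1 ≡ 2, 2^2 ≡ 4, 2^4 ≡ 16, 2^8 ≡ 256, 2^16 ≡ 10567, 2^32 ≡ 1127, 2^64 ≡ 5842, 2^128 ≡ 11538, 2^256 ≡ 8849, 2^512 ≡ 10622, 2^1024 ≡ 12173, 2^2048 ≡ 3828, 2^4096 ≡ 13507, 2^8192 ≡ 15261.
9161 = 8192 + 512 + 256 + 128 + 64 + 8 + 1, so 2^9161 ≡ 15261·10622·8849·11538·5842·256·2 ≡ 6315 (mod 18323).
x_0 = 2^9161 mod 18323 = 6315.
x_0 ∉ {1, 18322} and s = 1, so 2 is a Miller–Rabin witness and 18323 is composite.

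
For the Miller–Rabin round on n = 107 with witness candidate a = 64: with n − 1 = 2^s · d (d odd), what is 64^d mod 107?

n − 1 = 106 = 2^1 · 53, so s = 1 and d = 53.
Repeated squaring mod 107: 64^1 ≡ 64, 64^2 ≡ 30, 64^4 ≡ 44, 64^8 ≡ 10, 64^16 ≡ 100, 64^32 ≡ 49.
53 = 32 + 16 + 4 + 1, so 64^53 ≡ 49·100·44·64 ≡ 1 (mod 107).

1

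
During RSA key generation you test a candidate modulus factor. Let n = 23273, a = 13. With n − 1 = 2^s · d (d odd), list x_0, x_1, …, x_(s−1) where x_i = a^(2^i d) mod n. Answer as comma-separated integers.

n − 1 = 23272 = 2^3 · 2909, so s = 3 and d = 2909.
x_0 = 13^2909 mod 23273 = 5572.
x_1 = 5572^2 mod 23273 = 1002.
x_2 = 1002^2 mod 23273 = 3265.

5572, 1002, 3265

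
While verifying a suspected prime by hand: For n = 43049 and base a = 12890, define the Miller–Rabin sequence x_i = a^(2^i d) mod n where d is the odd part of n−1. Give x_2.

1

n − 1 = 43048 = 2^3 · 5381, so s = 3 and d = 5381.
x_0 = 12890^5381 mod 43049 = 43048.
x_1 = 43048^2 mod 43049 = 1.
x_2 = 1^2 mod 43049 = 1.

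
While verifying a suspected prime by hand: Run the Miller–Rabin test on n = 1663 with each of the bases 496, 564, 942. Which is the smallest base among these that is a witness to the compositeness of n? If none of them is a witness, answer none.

n − 1 = 1662 = 2^1 · 831, so s = 1 and d = 831.
Base 496: x_0 = 496^831 mod 1663 = 1662. x_0 = 1662 ≡ −1, so 496 is not a witness.
Base 564: x_0 = 564^831 mod 1663 = 1. x_0 = 1, so 564 is not a witness.
Base 942: x_0 = 942^831 mod 1663 = 1662. x_0 = 1662 ≡ −1, so 942 is not a witness.
No listed base is a witness for 1663.

none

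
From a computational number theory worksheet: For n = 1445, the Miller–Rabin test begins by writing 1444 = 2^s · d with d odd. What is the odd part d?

Halving: 1444 → 722 → 361; 361 is odd.
So 1444 = 2^2 · 361.

361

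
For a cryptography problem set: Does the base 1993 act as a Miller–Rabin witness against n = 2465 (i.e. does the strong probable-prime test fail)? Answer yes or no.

no

n − 1 = 2464 = 2^5 · 77, so s = 5 and d = 77.
x_0 = 1993^77 mod 2465 = 2163.
x_0 is neither 1 nor 2464, so continue squaring.
x_1 = 2163^2 mod 2465 = 2464.
x_1 ≡ −1, so 1993 is not a witness.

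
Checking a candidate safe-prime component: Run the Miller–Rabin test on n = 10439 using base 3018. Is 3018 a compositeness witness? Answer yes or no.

n − 1 = 10438 = 2^1 · 5219, so s = 1 and d = 5219.
x_0 = 3018^5219 mod 10439 = 7703.
x_0 ∉ {1, 10438} and s = 1, so 3018 is a Miller–Rabin witness and 10439 is composite.

yes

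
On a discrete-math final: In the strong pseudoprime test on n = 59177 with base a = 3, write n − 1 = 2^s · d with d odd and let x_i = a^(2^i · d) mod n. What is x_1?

n − 1 = 59176 = 2^3 · 7397, so s = 3 and d = 7397.
x_0 = 3^7397 mod 59177 = 27562.
x_1 = 27562^2 mod 59177 = 8695.

8695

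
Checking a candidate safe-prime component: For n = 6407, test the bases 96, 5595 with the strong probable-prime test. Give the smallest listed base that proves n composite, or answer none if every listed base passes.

n − 1 = 6406 = 2^1 · 3203, so s = 1 and d = 3203.
Base 96: x_0 = 96^3203 mod 6407 = 703. x_0 ∉ {1, 6406} and s = 1, so 96 is a Miller–Rabin witness and 6407 is composite.
Base 5595: x_0 = 5595^3203 mod 6407 = 3732. x_0 ∉ {1, 6406} and s = 1, so 5595 is a Miller–Rabin witness and 6407 is composite.
The smallest witness among the given bases is 96.

96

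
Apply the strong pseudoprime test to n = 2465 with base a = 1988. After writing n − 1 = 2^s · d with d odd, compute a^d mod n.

1393

n − 1 = 2464 = 2^5 · 77, so s = 5 and d = 77.
Repeated squaring mod 2465: 1988^1 ≡ 1988, 1988^2 ≡ 749, 1988^4 ≡ 1446, 1988^8 ≡ 596, 1988^16 ≡ 256, 1988^32 ≡ 1446, 1988^64 ≡ 596.
77 = 64 + 8 + 4 + 1, so 1988^77 ≡ 596·596·1446·1988 ≡ 1393 (mod 2465).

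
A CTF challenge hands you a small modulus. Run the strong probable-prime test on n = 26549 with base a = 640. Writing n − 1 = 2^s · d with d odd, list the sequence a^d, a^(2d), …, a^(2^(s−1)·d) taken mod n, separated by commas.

17553, 6664

n − 1 = 26548 = 2^2 · 6637, so s = 2 and d = 6637.
x_0 = 640^6637 mod 26549 = 17553.
x_1 = 17553^2 mod 26549 = 6664.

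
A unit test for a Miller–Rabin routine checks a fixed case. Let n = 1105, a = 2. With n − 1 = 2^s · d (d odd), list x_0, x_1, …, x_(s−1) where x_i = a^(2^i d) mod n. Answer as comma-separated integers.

n − 1 = 1104 = 2^4 · 69, so s = 4 and d = 69.
x_0 = 2^69 mod 1105 = 967.
x_1 = 967^2 mod 1105 = 259.
x_2 = 259^2 mod 1105 = 781.
x_3 = 781^2 mod 1105 = 1.

967, 259, 781, 1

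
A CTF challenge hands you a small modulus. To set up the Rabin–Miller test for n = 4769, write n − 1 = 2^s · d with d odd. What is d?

149

Halving: 4768 → 2384 → 1192 → 596 → 298 → 149; 149 is odd.
So 4768 = 2^5 · 149.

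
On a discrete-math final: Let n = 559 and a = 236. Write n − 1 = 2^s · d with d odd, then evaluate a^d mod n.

n − 1 = 558 = 2^1 · 279, so s = 1 and d = 279.
Repeated squaring mod 559: 236^1 ≡ 236, 236^2 ≡ 355, 236^4 ≡ 250, 236^8 ≡ 451, 236^16 ≡ 484, 236^32 ≡ 35, 236^64 ≡ 107, 236^128 ≡ 269, 236^256 ≡ 250.
279 = 256 + 16 + 4 + 2 + 1, so 236^279 ≡ 250·484·250·355·236 ≡ 385 (mod 559).

385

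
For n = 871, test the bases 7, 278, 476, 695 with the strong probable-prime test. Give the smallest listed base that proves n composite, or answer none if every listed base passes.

n − 1 = 870 = 2^1 · 435, so s = 1 and d = 435.
Base 7: x_0 = 7^435 mod 871 = 70. x_0 ∉ {1, 870} and s = 1, so 7 is a Miller–Rabin witness and 871 is composite.
Base 278: x_0 = 278^435 mod 871 = 762. x_0 ∉ {1, 870} and s = 1, so 278 is a Miller–Rabin witness and 871 is composite.
Base 476: x_0 = 476^435 mod 871 = 70. x_0 ∉ {1, 870} and s = 1, so 476 is a Miller–Rabin witness and 871 is composite.
Base 695: x_0 = 695^435 mod 871 = 866. x_0 ∉ {1, 870} and s = 1, so 695 is a Miller–Rabin witness and 871 is composite.
The smallest witness among the given bases is 7.

7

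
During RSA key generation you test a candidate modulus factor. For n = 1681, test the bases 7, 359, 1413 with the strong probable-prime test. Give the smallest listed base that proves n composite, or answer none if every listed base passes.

7

n − 1 = 1680 = 2^4 · 105, so s = 4 and d = 105.
Base 7: x_0 = 7^105 mod 1681 = 454. x_0 is neither 1 nor 1680, so continue squaring. x_1 = 454^2 mod 1681 = 1034. x_2 = 1034^2 mod 1681 = 40. x_3 = 40^2 mod 1681 = 1600. Reached i = s−1 = 3 without hitting −1: 7 is a Miller–Rabin witness and 1681 is composite.
Base 359: x_0 = 359^105 mod 1681 = 942. x_0 is neither 1 nor 1680, so continue squaring. x_1 = 942^2 mod 1681 = 1477. x_2 = 1477^2 mod 1681 = 1272. x_3 = 1272^2 mod 1681 = 862. Reached i = s−1 = 3 without hitting −1: 359 is a Miller–Rabin witness and 1681 is composite.
Base 1413: x_0 = 1413^105 mod 1681 = 957. x_0 is neither 1 nor 1680, so continue squaring. x_1 = 957^2 mod 1681 = 1385. x_2 = 1385^2 mod 1681 = 204. x_3 = 204^2 mod 1681 = 1272. Reached i = s−1 = 3 without hitting −1: 1413 is a Miller–Rabin witness and 1681 is composite.
The smallest witness among the given bases is 7.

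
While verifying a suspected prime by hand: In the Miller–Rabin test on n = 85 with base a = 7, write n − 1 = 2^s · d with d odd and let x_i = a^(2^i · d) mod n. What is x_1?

n − 1 = 84 = 2^2 · 21, so s = 2 and d = 21.
x_0 = 7^21 mod 85 = 62.
x_1 = 62^2 mod 85 = 19.

19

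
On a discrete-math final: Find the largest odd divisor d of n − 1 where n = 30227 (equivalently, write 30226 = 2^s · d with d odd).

15113

Halving: 30226 → 15113; 15113 is odd.
So 30226 = 2^1 · 15113.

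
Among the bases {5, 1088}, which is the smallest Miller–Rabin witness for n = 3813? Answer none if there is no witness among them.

n − 1 = 3812 = 2^2 · 953, so s = 2 and d = 953.
Base 5: x_0 = 5^953 mod 3813 = 3032. x_0 is neither 1 nor 3812, so continue squaring. x_1 = 3032^2 mod 3813 = 3694. Reached i = s−1 = 1 without hitting −1: 5 is a Miller–Rabin witness and 3813 is composite.
Base 1088: x_0 = 1088^953 mod 3813 = 1778. x_0 is neither 1 nor 3812, so continue squaring. x_1 = 1778^2 mod 3813 = 307. Reached i = s−1 = 1 without hitting −1: 1088 is a Miller–Rabin witness and 3813 is composite.
The smallest witness among the given bases is 5.

5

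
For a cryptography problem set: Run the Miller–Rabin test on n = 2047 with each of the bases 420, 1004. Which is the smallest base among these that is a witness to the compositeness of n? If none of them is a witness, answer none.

n − 1 = 2046 = 2^1 · 1023, so s = 1 and d = 1023.
Base 420: x_0 = 420^1023 mod 2047 = 1. x_0 = 1, so 420 is not a witness.
Base 1004: x_0 = 1004^1023 mod 2047 = 2046. x_0 = 2046 ≡ −1, so 1004 is not a witness.
No listed base is a witness for 2047.

none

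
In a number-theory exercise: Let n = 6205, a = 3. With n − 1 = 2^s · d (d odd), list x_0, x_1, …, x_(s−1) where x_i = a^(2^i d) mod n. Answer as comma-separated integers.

n − 1 = 6204 = 2^2 · 1551, so s = 2 and d = 1551.
x_0 = 3^1551 mod 6205 = 2947.
x_1 = 2947^2 mod 6205 = 4014.

2947, 4014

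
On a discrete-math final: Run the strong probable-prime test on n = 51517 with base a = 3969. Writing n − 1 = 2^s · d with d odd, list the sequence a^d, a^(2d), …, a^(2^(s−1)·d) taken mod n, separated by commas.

1, 1

n − 1 = 51516 = 2^2 · 12879, so s = 2 and d = 12879.
x_0 = 3969^12879 mod 51517 = 1.
x_1 = 1^2 mod 51517 = 1.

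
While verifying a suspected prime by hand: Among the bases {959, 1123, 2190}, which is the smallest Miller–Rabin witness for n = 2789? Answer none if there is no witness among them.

none

n − 1 = 2788 = 2^2 · 697, so s = 2 and d = 697.
Base 959: x_0 = 959^697 mod 2789 = 167. x_0 is neither 1 nor 2788, so continue squaring. x_1 = 167^2 mod 2789 = 2788. x_1 ≡ −1, so 959 is not a witness.
Base 1123: x_0 = 1123^697 mod 2789 = 167. x_0 is neither 1 nor 2788, so continue squaring. x_1 = 167^2 mod 2789 = 2788. x_1 ≡ −1, so 1123 is not a witness.
Base 2190: x_0 = 2190^697 mod 2789 = 167. x_0 is neither 1 nor 2788, so continue squaring. x_1 = 167^2 mod 2789 = 2788. x_1 ≡ −1, so 2190 is not a witness.
No listed base is a witness for 2789.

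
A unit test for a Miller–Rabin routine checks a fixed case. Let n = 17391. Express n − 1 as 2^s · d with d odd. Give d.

Halving: 17390 → 8695; 8695 is odd.
So 17390 = 2^1 · 8695.

8695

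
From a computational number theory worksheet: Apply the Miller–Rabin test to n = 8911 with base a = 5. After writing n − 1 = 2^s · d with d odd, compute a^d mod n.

2813

n − 1 = 8910 = 2^1 · 4455, so s = 1 and d = 4455.
Repeated squaring mod 8911: 5^1 ≡ 5, 5^2 ≡ 25, 5^4 ≡ 625, 5^8 ≡ 7452, 5^16 ≡ 7863, 5^32 ≡ 2251, 5^64 ≡ 5553, 5^128 ≡ 3749, 5^256 ≡ 2354, 5^512 ≡ 7585, 5^1024 ≡ 2809, 5^2048 ≡ 4246, 5^4096 ≡ 1563.
4455 = 4096 + 256 + 64 + 32 + 4 + 2 + 1, so 5^4455 ≡ 1563·2354·5553·2251·625·25·5 ≡ 2813 (mod 8911).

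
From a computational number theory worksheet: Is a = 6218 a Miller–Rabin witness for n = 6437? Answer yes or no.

n − 1 = 6436 = 2^2 · 1609, so s = 2 and d = 1609.
x_0 = 6218^1609 mod 6437 = 3225.
x_0 is neither 1 nor 6436, so continue squaring.
x_1 = 3225^2 mod 6437 = 4870.
Reached i = s−1 = 1 without hitting −1: 6218 is a Miller–Rabin witness and 6437 is composite.

yes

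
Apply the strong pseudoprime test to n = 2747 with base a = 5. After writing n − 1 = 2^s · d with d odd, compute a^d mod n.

1884

n − 1 = 2746 = 2^1 · 1373, so s = 1 and d = 1373.
By repeated squaring, 5^1373 ≡ 1884 (mod 2747).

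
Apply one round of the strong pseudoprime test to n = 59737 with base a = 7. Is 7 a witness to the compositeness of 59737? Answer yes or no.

yes

n − 1 = 59736 = 2^3 · 7467, so s = 3 and d = 7467.
Repeated squaring mod 59737: 7^1 ≡ 7, 7^2 ≡ 49, 7^4 ≡ 2401, 7^8 ≡ 30049, 7^16 ≡ 17646, 7^32 ≡ 32072, 7^64 ≡ 1781, 7^128 ≡ 5900, 7^256 ≡ 43066, 7^512 ≡ 25717, 7^1024 ≡ 15762, 7^2048 ≡ 54198, 7^4096 ≡ 35440.
7467 = 4096 + 2048 + 1024 + 256 + 32 + 8 + 2 + 1, so 7^7467 ≡ 35440·54198·15762·43066·32072·30049·49·7 ≡ 49306 (mod 59737).
x_0 = 7^7467 mod 59737 = 49306.
x_0 is neither 1 nor 59736, so continue squaring.
x_1 = 49306^2 mod 59737 = 24684.
x_2 = 24684^2 mod 59737 = 42193.
Reached i = s−1 = 2 without hitting −1: 7 is a Miller–Rabin witness and 59737 is composite.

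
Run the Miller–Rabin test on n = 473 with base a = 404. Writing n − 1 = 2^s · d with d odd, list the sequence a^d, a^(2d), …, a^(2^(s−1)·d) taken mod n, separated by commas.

238, 357, 212

n − 1 = 472 = 2^3 · 59, so s = 3 and d = 59.
x_0 = 404^59 mod 473 = 238.
x_1 = 238^2 mod 473 = 357.
x_2 = 357^2 mod 473 = 212.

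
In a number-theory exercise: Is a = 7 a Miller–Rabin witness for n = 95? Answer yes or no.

yes

n − 1 = 94 = 2^1 · 47, so s = 1 and d = 47.
x_0 = 7^47 mod 95 = 68.
x_0 ∉ {1, 94} and s = 1, so 7 is a Miller–Rabin witness and 95 is composite.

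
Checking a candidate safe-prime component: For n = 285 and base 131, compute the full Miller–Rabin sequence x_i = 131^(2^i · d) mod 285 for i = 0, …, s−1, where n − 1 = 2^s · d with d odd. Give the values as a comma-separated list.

161, 271

n − 1 = 284 = 2^2 · 71, so s = 2 and d = 71.
x_0 = 131^71 mod 285 = 161.
x_1 = 161^2 mod 285 = 271.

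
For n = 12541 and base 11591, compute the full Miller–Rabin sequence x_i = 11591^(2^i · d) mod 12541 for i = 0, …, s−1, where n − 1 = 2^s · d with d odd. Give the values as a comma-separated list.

n − 1 = 12540 = 2^2 · 3135, so s = 2 and d = 3135.
x_0 = 11591^3135 mod 12541 = 10147.
x_1 = 10147^2 mod 12541 = 12540.

10147, 12540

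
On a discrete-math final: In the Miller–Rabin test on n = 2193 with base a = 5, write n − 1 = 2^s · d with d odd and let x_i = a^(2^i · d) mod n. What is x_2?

n − 1 = 2192 = 2^4 · 137, so s = 4 and d = 137.
By repeated squaring, 5^137 ≡ 335 (mod 2193).
x_0 = 335.
x_1 = 335^2 mod 2193 = 382.
x_2 = 382^2 mod 2193 = 1186.

1186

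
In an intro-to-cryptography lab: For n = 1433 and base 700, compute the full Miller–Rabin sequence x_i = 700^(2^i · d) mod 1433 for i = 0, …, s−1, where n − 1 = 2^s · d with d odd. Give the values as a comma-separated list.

n − 1 = 1432 = 2^3 · 179, so s = 3 and d = 179.
x_0 = 700^179 mod 1433 = 926.
x_1 = 926^2 mod 1433 = 542.
x_2 = 542^2 mod 1433 = 1432.

926, 542, 1432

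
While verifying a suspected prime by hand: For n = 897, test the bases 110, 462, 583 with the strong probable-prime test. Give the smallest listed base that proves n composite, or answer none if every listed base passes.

110

n − 1 = 896 = 2^7 · 7, so s = 7 and d = 7.
Base 110: x_0 = 110^7 mod 897 = 98. x_0 is neither 1 nor 896, so continue squaring. x_1 = 98^2 mod 897 = 634. x_2 = 634^2 mod 897 = 100. x_3 = 100^2 mod 897 = 133. x_4 = 133^2 mod 897 = 646. x_5 = 646^2 mod 897 = 211. x_6 = 211^2 mod 897 = 568. Reached i = s−1 = 6 without hitting −1: 110 is a Miller–Rabin witness and 897 is composite.
Base 462: x_0 = 462^7 mod 897 = 864. x_0 is neither 1 nor 896, so continue squaring. x_1 = 864^2 mod 897 = 192. x_2 = 192^2 mod 897 = 87. x_3 = 87^2 mod 897 = 393. x_4 = 393^2 mod 897 = 165. x_5 = 165^2 mod 897 = 315. x_6 = 315^2 mod 897 = 555. Reached i = s−1 = 6 without hitting −1: 462 is a Miller–Rabin witness and 897 is composite.
Base 583: x_0 = 583^7 mod 897 = 886. x_0 is neither 1 nor 896, so continue squaring. x_1 = 886^2 mod 897 = 121. x_2 = 121^2 mod 897 = 289. x_3 = 289^2 mod 897 = 100. x_4 = 100^2 mod 897 = 133. x_5 = 133^2 mod 897 = 646. x_6 = 646^2 mod 897 = 211. Reached i = s−1 = 6 without hitting −1: 583 is a Miller–Rabin witness and 897 is composite.
The smallest witness among the given bases is 110.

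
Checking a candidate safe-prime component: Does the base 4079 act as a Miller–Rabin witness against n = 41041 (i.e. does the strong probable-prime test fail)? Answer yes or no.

yes

n − 1 = 41040 = 2^4 · 2565, so s = 4 and d = 2565.
x_0 = 4079^2565 mod 41041 = 17744.
x_0 is neither 1 nor 41040, so continue squaring.
x_1 = 17744^2 mod 41041 = 24025.
x_2 = 24025^2 mod 41041 = 1.
x_2 = 1 but x_1 ≠ ±1, a nontrivial square root of 1 — 4079 is a witness and 41041 is composite.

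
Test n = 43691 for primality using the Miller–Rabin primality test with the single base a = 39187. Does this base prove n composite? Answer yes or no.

n − 1 = 43690 = 2^1 · 21845, so s = 1 and d = 21845.
Repeated squaring mod 43691: 39187^1 ≡ 39187, 39187^2 ≡ 13392, 39187^4 ≡ 37800, 39187^8 ≡ 13227, 39187^16 ≡ 14765, 39187^32 ≡ 30826, 39187^64 ≡ 6717, 39187^128 ≡ 28977, 39187^256 ≡ 12891, 39187^512 ≡ 21008, 39187^1024 ≡ 13273, 39187^2048 ≡ 10417, 39187^4096 ≡ 29136, 39187^8192 ≡ 34057, 39187^16384 ≡ 14272.
21845 = 16384 + 4096 + 1024 + 256 + 64 + 16 + 4 + 1, so 39187^21845 ≡ 14272·29136·13273·12891·6717·14765·37800·39187 ≡ 1 (mod 43691).
x_0 = 39187^21845 mod 43691 = 1.
x_0 = 1, so 39187 is not a witness.

no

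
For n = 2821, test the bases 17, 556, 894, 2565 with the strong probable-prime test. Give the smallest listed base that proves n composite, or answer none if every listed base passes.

none

n − 1 = 2820 = 2^2 · 705, so s = 2 and d = 705.
Base 17: x_0 = 17^705 mod 2821 = 2820. x_0 = 2820 ≡ −1, so 17 is not a witness.
Base 556: x_0 = 556^705 mod 2821 = 2820. x_0 = 2820 ≡ −1, so 556 is not a witness.
Base 894: x_0 = 894^705 mod 2821 = 2820. x_0 = 2820 ≡ −1, so 894 is not a witness.
Base 2565: x_0 = 2565^705 mod 2821 = 2820. x_0 = 2820 ≡ −1, so 2565 is not a witness.
No listed base is a witness for 2821.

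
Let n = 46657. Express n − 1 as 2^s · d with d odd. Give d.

729

Halving: 46656 → 23328 → 11664 → 5832 → 2916 → 1458 → 729; 729 is odd.
So 46656 = 2^6 · 729.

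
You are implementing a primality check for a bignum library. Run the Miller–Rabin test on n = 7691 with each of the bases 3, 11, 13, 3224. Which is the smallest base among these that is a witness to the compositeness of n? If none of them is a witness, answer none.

n − 1 = 7690 = 2^1 · 3845, so s = 1 and d = 3845.
Base 3: x_0 = 3^3845 mod 7691 = 1. x_0 = 1, so 3 is not a witness.
Base 11: x_0 = 11^3845 mod 7691 = 1. x_0 = 1, so 11 is not a witness.
Base 13: x_0 = 13^3845 mod 7691 = 7690. x_0 = 7690 ≡ −1, so 13 is not a witness.
Base 3224: x_0 = 3224^3845 mod 7691 = 1. x_0 = 1, so 3224 is not a witness.
No listed base is a witness for 7691.

none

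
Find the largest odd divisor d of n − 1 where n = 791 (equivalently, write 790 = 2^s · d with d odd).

395

Halving: 790 → 395; 395 is odd.
So 790 = 2^1 · 395.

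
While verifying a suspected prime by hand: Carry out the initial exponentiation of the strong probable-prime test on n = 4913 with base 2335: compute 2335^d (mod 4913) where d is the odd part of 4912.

2987

n − 1 = 4912 = 2^4 · 307, so s = 4 and d = 307.
2335^307 mod 4913 = 2987.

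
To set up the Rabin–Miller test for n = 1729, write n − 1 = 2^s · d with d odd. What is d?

Halving: 1728 → 864 → 432 → 216 → 108 → 54 → 27; 27 is odd.
So 1728 = 2^6 · 27.

27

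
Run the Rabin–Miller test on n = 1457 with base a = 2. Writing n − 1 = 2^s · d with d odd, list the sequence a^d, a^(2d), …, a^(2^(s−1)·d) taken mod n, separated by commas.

n − 1 = 1456 = 2^4 · 91, so s = 4 and d = 91.
x_0 = 2^91 mod 1457 = 870.
x_1 = 870^2 mod 1457 = 717.
x_2 = 717^2 mod 1457 = 1225.
x_3 = 1225^2 mod 1457 = 1372.

870, 717, 1225, 1372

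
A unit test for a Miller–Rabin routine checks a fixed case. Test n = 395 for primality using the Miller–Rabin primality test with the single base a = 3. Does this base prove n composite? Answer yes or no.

yes

n − 1 = 394 = 2^1 · 197, so s = 1 and d = 197.
x_0 = 3^197 mod 395 = 228.
x_0 ∉ {1, 394} and s = 1, so 3 is a Miller–Rabin witness and 395 is composite.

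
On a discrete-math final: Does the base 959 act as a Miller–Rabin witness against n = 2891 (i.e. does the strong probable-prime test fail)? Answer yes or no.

yes

n − 1 = 2890 = 2^1 · 1445, so s = 1 and d = 1445.
Repeated squaring mod 2891: 959^1 ≡ 959, 959^2 ≡ 343, 959^4 ≡ 2009, 959^8 ≡ 245, 959^16 ≡ 2205, 959^32 ≡ 2254, 959^64 ≡ 1029, 959^128 ≡ 735, 959^256 ≡ 2499, 959^512 ≡ 441, 959^1024 ≡ 784.
1445 = 1024 + 256 + 128 + 32 + 4 + 1, so 959^1445 ≡ 784·2499·735·2254·2009·959 ≡ 2499 (mod 2891).
x_0 = 959^1445 mod 2891 = 2499.
x_0 ∉ {1, 2890} and s = 1, so 959 is a Miller–Rabin witness and 2891 is composite.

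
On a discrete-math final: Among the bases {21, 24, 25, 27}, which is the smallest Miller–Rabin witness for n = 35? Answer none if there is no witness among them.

n − 1 = 34 = 2^1 · 17, so s = 1 and d = 17.
Base 21: x_0 = 21^17 mod 35 = 21. x_0 ∉ {1, 34} and s = 1, so 21 is a Miller–Rabin witness and 35 is composite.
Base 24: x_0 = 24^17 mod 35 = 19. x_0 ∉ {1, 34} and s = 1, so 24 is a Miller–Rabin witness and 35 is composite.
Base 25: x_0 = 25^17 mod 35 = 30. x_0 ∉ {1, 34} and s = 1, so 25 is a Miller–Rabin witness and 35 is composite.
Base 27: x_0 = 27^17 mod 35 = 27. x_0 ∉ {1, 34} and s = 1, so 27 is a Miller–Rabin witness and 35 is composite.
The smallest witness among the given bases is 21.

21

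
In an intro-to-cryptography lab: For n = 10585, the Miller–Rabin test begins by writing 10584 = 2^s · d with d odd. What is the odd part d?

Halving: 10584 → 5292 → 2646 → 1323; 1323 is odd.
So 10584 = 2^3 · 1323.

1323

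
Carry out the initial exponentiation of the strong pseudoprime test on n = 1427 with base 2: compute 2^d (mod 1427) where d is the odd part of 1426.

n − 1 = 1426 = 2^1 · 713, so s = 1 and d = 713.
2^713 mod 1427 = 1426.

1426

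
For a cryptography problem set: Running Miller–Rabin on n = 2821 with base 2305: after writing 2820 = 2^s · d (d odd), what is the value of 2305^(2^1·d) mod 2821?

n − 1 = 2820 = 2^2 · 705, so s = 2 and d = 705.
By repeated squaring, 2305^705 ≡ 1611 (mod 2821).
x_0 = 1611.
x_1 = 1611^2 mod 2821 = 1.

1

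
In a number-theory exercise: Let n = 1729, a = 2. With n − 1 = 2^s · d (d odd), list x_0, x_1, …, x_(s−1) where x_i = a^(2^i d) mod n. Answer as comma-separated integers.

645, 1065, 1, 1, 1, 1

n − 1 = 1728 = 2^6 · 27, so s = 6 and d = 27.
x_0 = 2^27 mod 1729 = 645.
x_1 = 645^2 mod 1729 = 1065.
x_2 = 1065^2 mod 1729 = 1.
x_3 = 1^2 mod 1729 = 1.
x_4 = 1^2 mod 1729 = 1.
x_5 = 1^2 mod 1729 = 1.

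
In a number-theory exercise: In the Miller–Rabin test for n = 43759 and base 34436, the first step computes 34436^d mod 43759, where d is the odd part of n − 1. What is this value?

n − 1 = 43758 = 2^1 · 21879, so s = 1 and d = 21879.
34436^21879 mod 43759 = 43758.

43758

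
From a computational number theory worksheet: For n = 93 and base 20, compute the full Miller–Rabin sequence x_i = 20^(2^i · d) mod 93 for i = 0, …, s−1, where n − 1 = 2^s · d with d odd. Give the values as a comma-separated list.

50, 82

n − 1 = 92 = 2^2 · 23, so s = 2 and d = 23.
x_0 = 20^23 mod 93 = 50.
x_1 = 50^2 mod 93 = 82.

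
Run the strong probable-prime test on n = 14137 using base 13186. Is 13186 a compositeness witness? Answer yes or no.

n − 1 = 14136 = 2^3 · 1767, so s = 3 and d = 1767.
By repeated squaring, 13186^1767 ≡ 12605 (mod 14137).
x_0 = 13186^1767 mod 14137 = 12605.
x_0 is neither 1 nor 14136, so continue squaring.
x_1 = 12605^2 mod 14137 = 282.
x_2 = 282^2 mod 14137 = 8839.
Reached i = s−1 = 2 without hitting −1: 13186 is a Miller–Rabin witness and 14137 is composite.

yes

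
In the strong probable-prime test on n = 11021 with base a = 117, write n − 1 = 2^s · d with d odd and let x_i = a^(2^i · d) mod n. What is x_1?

n − 1 = 11020 = 2^2 · 2755, so s = 2 and d = 2755.
Repeated squaring mod 11021: 117^1 ≡ 117, 117^2 ≡ 2668, 117^4 ≡ 9679, 117^8 ≡ 4541, 117^16 ≡ 390, 117^32 ≡ 8827, 117^64 ≡ 8480, 117^128 ≡ 9396, 117^256 ≡ 6606, 117^512 ≡ 7097, 117^1024 ≡ 1439, 117^2048 ≡ 9794.
2755 = 2048 + 512 + 128 + 64 + 2 + 1, so 117^2755 ≡ 9794·7097·9396·8480·2668·117 ≡ 6709 (mod 11021).
x_0 = 6709.
x_1 = 6709^2 mod 11021 = 917.

917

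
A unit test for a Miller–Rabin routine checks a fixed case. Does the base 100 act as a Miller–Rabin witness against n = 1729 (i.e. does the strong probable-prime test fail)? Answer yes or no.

n − 1 = 1728 = 2^6 · 27, so s = 6 and d = 27.
x_0 = 100^27 mod 1729 = 1.
x_0 = 1, so 100 is not a witness.

no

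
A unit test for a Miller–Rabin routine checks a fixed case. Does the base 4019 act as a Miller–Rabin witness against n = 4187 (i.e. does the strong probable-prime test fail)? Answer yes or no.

yes

n − 1 = 4186 = 2^1 · 2093, so s = 1 and d = 2093.
By repeated squaring, 4019^2093 ≡ 3870 (mod 4187).
x_0 = 4019^2093 mod 4187 = 3870.
x_0 ∉ {1, 4186} and s = 1, so 4019 is a Miller–Rabin witness and 4187 is composite.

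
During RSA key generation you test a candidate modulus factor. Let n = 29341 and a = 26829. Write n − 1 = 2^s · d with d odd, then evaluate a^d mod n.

3366

n − 1 = 29340 = 2^2 · 7335, so s = 2 and d = 7335.
26829^7335 mod 29341 = 3366.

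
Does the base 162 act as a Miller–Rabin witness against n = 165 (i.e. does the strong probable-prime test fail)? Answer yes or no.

n − 1 = 164 = 2^2 · 41, so s = 2 and d = 41.
x_0 = 162^41 mod 165 = 162.
x_0 is neither 1 nor 164, so continue squaring.
x_1 = 162^2 mod 165 = 9.
Reached i = s−1 = 1 without hitting −1: 162 is a Miller–Rabin witness and 165 is composite.

yes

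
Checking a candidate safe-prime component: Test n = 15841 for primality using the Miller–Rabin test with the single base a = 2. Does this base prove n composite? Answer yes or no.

n − 1 = 15840 = 2^5 · 495, so s = 5 and d = 495.
x_0 = 2^495 mod 15841 = 1.
x_0 = 1, so 2 is not a witness.

no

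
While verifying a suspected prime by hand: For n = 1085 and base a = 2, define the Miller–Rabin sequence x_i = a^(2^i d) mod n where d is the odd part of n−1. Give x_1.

n − 1 = 1084 = 2^2 · 271, so s = 2 and d = 271.
Repeated squaring mod 1085: 2^1 ≡ 2, 2^2 ≡ 4, 2^4 ≡ 16, 2^8 ≡ 256, 2^16 ≡ 436, 2^32 ≡ 221, 2^64 ≡ 16, 2^128 ≡ 256, 2^256 ≡ 436.
271 = 256 + 8 + 4 + 2 + 1, so 2^271 ≡ 436·256·16·4·2 ≡ 653 (mod 1085).
x_0 = 653.
x_1 = 653^2 mod 1085 = 4.

4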